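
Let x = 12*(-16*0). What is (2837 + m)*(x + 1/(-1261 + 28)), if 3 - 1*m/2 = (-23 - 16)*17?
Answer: -4169/1233 ≈ -3.3812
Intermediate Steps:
m = 1332 (m = 6 - 2*(-23 - 16)*17 = 6 - (-78)*17 = 6 - 2*(-663) = 6 + 1326 = 1332)
x = 0 (x = 12*0 = 0)
(2837 + m)*(x + 1/(-1261 + 28)) = (2837 + 1332)*(0 + 1/(-1261 + 28)) = 4169*(0 + 1/(-1233)) = 4169*(0 - 1/1233) = 4169*(-1/1233) = -4169/1233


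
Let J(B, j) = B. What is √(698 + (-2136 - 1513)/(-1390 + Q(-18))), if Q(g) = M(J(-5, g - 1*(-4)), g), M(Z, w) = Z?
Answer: √151490645/465 ≈ 26.469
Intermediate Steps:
Q(g) = -5
√(698 + (-2136 - 1513)/(-1390 + Q(-18))) = √(698 + (-2136 - 1513)/(-1390 - 5)) = √(698 - 3649/(-1395)) = √(698 - 3649*(-1/1395)) = √(698 + 3649/1395) = √(977359/1395) = √151490645/465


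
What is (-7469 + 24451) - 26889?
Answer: -9907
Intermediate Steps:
(-7469 + 24451) - 26889 = 16982 - 26889 = -9907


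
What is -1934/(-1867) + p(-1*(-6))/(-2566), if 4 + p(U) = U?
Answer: 2479455/2395361 ≈ 1.0351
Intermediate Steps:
p(U) = -4 + U
-1934/(-1867) + p(-1*(-6))/(-2566) = -1934/(-1867) + (-4 - 1*(-6))/(-2566) = -1934*(-1/1867) + (-4 + 6)*(-1/2566) = 1934/1867 + 2*(-1/2566) = 1934/1867 - 1/1283 = 2479455/2395361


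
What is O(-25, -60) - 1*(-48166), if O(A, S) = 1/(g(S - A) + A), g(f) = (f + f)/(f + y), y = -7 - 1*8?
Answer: 5683583/118 ≈ 48166.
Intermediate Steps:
y = -15 (y = -7 - 8 = -15)
g(f) = 2*f/(-15 + f) (g(f) = (f + f)/(f - 15) = (2*f)/(-15 + f) = 2*f/(-15 + f))
O(A, S) = 1/(A + 2*(S - A)/(-15 + S - A)) (O(A, S) = 1/(2*(S - A)/(-15 + (S - A)) + A) = 1/(2*(S - A)/(-15 + S - A) + A) = 1/(A + 2*(S - A)/(-15 + S - A)))
O(-25, -60) - 1*(-48166) = (15 - 25 - 1*(-60))/(-2*(-60) + 2*(-25) - 25*(15 - 25 - 1*(-60))) - 1*(-48166) = (15 - 25 + 60)/(120 - 50 - 25*(15 - 25 + 60)) + 48166 = 50/(120 - 50 - 25*50) + 48166 = 50/(120 - 50 - 1250) + 48166 = 50/(-1180) + 48166 = -1/1180*50 + 48166 = -5/118 + 48166 = 5683583/118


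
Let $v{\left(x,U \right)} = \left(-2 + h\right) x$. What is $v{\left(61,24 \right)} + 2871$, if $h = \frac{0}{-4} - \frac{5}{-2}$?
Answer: $\frac{5803}{2} \approx 2901.5$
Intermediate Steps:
$h = \frac{5}{2}$ ($h = 0 \left(- \frac{1}{4}\right) - - \frac{5}{2} = 0 + \frac{5}{2} = \frac{5}{2} \approx 2.5$)
$v{\left(x,U \right)} = \frac{x}{2}$ ($v{\left(x,U \right)} = \left(-2 + \frac{5}{2}\right) x = \frac{x}{2}$)
$v{\left(61,24 \right)} + 2871 = \frac{1}{2} \cdot 61 + 2871 = \frac{61}{2} + 2871 = \frac{5803}{2}$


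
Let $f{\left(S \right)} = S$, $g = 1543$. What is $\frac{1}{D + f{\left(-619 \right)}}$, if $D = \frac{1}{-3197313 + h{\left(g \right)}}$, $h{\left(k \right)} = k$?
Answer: $- \frac{3195770}{1978181631} \approx -0.0016155$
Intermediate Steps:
$D = - \frac{1}{3195770}$ ($D = \frac{1}{-3197313 + 1543} = \frac{1}{-3195770} = - \frac{1}{3195770} \approx -3.1291 \cdot 10^{-7}$)
$\frac{1}{D + f{\left(-619 \right)}} = \frac{1}{- \frac{1}{3195770} - 619} = \frac{1}{- \frac{1978181631}{3195770}} = - \frac{3195770}{1978181631}$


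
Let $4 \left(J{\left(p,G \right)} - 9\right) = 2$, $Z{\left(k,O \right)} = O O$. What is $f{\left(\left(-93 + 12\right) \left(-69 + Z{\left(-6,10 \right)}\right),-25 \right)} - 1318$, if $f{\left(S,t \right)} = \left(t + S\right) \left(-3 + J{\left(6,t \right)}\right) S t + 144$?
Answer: $-1034784274$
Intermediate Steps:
$Z{\left(k,O \right)} = O^{2}$
$J{\left(p,G \right)} = \frac{19}{2}$ ($J{\left(p,G \right)} = 9 + \frac{1}{4} \cdot 2 = 9 + \frac{1}{2} = \frac{19}{2}$)
$f{\left(S,t \right)} = 144 + S t \left(\frac{13 S}{2} + \frac{13 t}{2}\right)$ ($f{\left(S,t \right)} = \left(t + S\right) \left(-3 + \frac{19}{2}\right) S t + 144 = \left(S + t\right) \frac{13}{2} S t + 144 = \left(\frac{13 S}{2} + \frac{13 t}{2}\right) S t + 144 = S \left(\frac{13 S}{2} + \frac{13 t}{2}\right) t + 144 = S t \left(\frac{13 S}{2} + \frac{13 t}{2}\right) + 144 = 144 + S t \left(\frac{13 S}{2} + \frac{13 t}{2}\right)$)
$f{\left(\left(-93 + 12\right) \left(-69 + Z{\left(-6,10 \right)}\right),-25 \right)} - 1318 = \left(144 + \frac{13 \left(-93 + 12\right) \left(-69 + 10^{2}\right) \left(-25\right)^{2}}{2} + \frac{13}{2} \left(-25\right) \left(\left(-93 + 12\right) \left(-69 + 10^{2}\right)\right)^{2}\right) - 1318 = \left(144 + \frac{13}{2} \left(- 81 \left(-69 + 100\right)\right) 625 + \frac{13}{2} \left(-25\right) \left(- 81 \left(-69 + 100\right)\right)^{2}\right) - 1318 = \left(144 + \frac{13}{2} \left(\left(-81\right) 31\right) 625 + \frac{13}{2} \left(-25\right) \left(\left(-81\right) 31\right)^{2}\right) - 1318 = \left(144 + \frac{13}{2} \left(-2511\right) 625 + \frac{13}{2} \left(-25\right) \left(-2511\right)^{2}\right) - 1318 = \left(144 - \frac{20401875}{2} + \frac{13}{2} \left(-25\right) 6305121\right) - 1318 = \left(144 - \frac{20401875}{2} - \frac{2049164325}{2}\right) - 1318 = -1034782956 - 1318 = -1034784274$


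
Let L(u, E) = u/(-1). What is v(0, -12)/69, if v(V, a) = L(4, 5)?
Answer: -4/69 ≈ -0.057971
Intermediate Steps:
L(u, E) = -u (L(u, E) = u*(-1) = -u)
v(V, a) = -4 (v(V, a) = -1*4 = -4)
v(0, -12)/69 = -4/69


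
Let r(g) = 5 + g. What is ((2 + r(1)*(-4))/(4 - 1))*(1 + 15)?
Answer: -352/3 ≈ -117.33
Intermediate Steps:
((2 + r(1)*(-4))/(4 - 1))*(1 + 15) = ((2 + (5 + 1)*(-4))/(4 - 1))*(1 + 15) = ((2 + 6*(-4))/3)*16 = ((2 - 24)*(⅓))*16 = -22*⅓*16 = -22/3*16 = -352/3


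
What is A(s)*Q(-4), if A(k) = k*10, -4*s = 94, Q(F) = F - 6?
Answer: 2350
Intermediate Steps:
Q(F) = -6 + F
s = -47/2 (s = -1/4*94 = -47/2 ≈ -23.500)
A(k) = 10*k
A(s)*Q(-4) = (10*(-47/2))*(-6 - 4) = -235*(-10) = 2350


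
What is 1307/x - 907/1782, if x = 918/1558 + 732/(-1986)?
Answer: 600497801689/101379762 ≈ 5923.3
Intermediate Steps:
x = 56891/257849 (x = 918*(1/1558) + 732*(-1/1986) = 459/779 - 122/331 = 56891/257849 ≈ 0.22064)
1307/x - 907/1782 = 1307/(56891/257849) - 907/1782 = 1307*(257849/56891) - 907*1/1782 = 337008643/56891 - 907/1782 = 600497801689/101379762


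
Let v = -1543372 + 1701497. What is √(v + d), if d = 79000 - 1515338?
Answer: I*√1278213 ≈ 1130.6*I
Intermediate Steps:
v = 158125
d = -1436338
√(v + d) = √(158125 - 1436338) = √(-1278213) = I*√1278213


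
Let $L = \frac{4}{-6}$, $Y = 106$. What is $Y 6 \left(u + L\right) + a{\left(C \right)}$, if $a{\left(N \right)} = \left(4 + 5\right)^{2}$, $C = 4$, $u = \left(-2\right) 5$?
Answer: $-6703$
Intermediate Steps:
$L = - \frac{2}{3}$ ($L = 4 \left(- \frac{1}{6}\right) = - \frac{2}{3} \approx -0.66667$)
$u = -10$
$a{\left(N \right)} = 81$ ($a{\left(N \right)} = 9^{2} = 81$)
$Y 6 \left(u + L\right) + a{\left(C \right)} = 106 \cdot 6 \left(-10 - \frac{2}{3}\right) + 81 = 106 \cdot 6 \left(- \frac{32}{3}\right) + 81 = 106 \left(-64\right) + 81 = -6784 + 81 = -6703$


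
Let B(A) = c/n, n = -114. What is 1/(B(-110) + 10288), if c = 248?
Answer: 57/586292 ≈ 9.7221e-5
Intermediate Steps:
B(A) = -124/57 (B(A) = 248/(-114) = 248*(-1/114) = -124/57)
1/(B(-110) + 10288) = 1/(-124/57 + 10288) = 1/(586292/57) = 57/586292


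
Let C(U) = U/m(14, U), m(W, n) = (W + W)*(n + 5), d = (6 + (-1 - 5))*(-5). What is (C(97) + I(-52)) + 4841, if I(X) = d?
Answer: 13825993/2856 ≈ 4841.0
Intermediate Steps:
d = 0 (d = (6 - 6)*(-5) = 0*(-5) = 0)
m(W, n) = 2*W*(5 + n) (m(W, n) = (2*W)*(5 + n) = 2*W*(5 + n))
I(X) = 0
C(U) = U/(140 + 28*U) (C(U) = U/((2*14*(5 + U))) = U/(140 + 28*U))
(C(97) + I(-52)) + 4841 = ((1/28)*97/(5 + 97) + 0) + 4841 = ((1/28)*97/102 + 0) + 4841 = ((1/28)*97*(1/102) + 0) + 4841 = (97/2856 + 0) + 4841 = 97/2856 + 4841 = 13825993/2856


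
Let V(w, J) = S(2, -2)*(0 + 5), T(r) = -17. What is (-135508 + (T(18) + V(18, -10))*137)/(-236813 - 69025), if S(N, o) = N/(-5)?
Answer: 46037/101946 ≈ 0.45158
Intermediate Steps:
S(N, o) = -N/5 (S(N, o) = N*(-⅕) = -N/5)
V(w, J) = -2 (V(w, J) = (-⅕*2)*(0 + 5) = -⅖*5 = -2)
(-135508 + (T(18) + V(18, -10))*137)/(-236813 - 69025) = (-135508 + (-17 - 2)*137)/(-236813 - 69025) = (-135508 - 19*137)/(-305838) = (-135508 - 2603)*(-1/305838) = -138111*(-1/305838) = 46037/101946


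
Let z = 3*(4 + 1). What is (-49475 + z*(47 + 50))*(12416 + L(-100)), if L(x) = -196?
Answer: -586804400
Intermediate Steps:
z = 15 (z = 3*5 = 15)
(-49475 + z*(47 + 50))*(12416 + L(-100)) = (-49475 + 15*(47 + 50))*(12416 - 196) = (-49475 + 15*97)*12220 = (-49475 + 1455)*12220 = -48020*12220 = -586804400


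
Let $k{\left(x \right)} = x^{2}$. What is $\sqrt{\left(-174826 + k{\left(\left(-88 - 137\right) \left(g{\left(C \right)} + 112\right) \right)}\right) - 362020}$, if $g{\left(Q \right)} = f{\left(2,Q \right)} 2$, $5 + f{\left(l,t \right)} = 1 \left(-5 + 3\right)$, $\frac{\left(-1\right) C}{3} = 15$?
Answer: $\sqrt{485665654} \approx 22038.0$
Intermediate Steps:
$C = -45$ ($C = \left(-3\right) 15 = -45$)
$f{\left(l,t \right)} = -7$ ($f{\left(l,t \right)} = -5 + 1 \left(-5 + 3\right) = -5 + 1 \left(-2\right) = -5 - 2 = -7$)
$g{\left(Q \right)} = -14$ ($g{\left(Q \right)} = \left(-7\right) 2 = -14$)
$\sqrt{\left(-174826 + k{\left(\left(-88 - 137\right) \left(g{\left(C \right)} + 112\right) \right)}\right) - 362020} = \sqrt{\left(-174826 + \left(\left(-88 - 137\right) \left(-14 + 112\right)\right)^{2}\right) - 362020} = \sqrt{\left(-174826 + \left(\left(-225\right) 98\right)^{2}\right) - 362020} = \sqrt{\left(-174826 + \left(-22050\right)^{2}\right) - 362020} = \sqrt{\left(-174826 + 486202500\right) - 362020} = \sqrt{486027674 - 362020} = \sqrt{485665654}$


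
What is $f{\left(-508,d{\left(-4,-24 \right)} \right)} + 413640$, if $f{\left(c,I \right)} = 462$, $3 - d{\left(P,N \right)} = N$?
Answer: $414102$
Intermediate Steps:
$d{\left(P,N \right)} = 3 - N$
$f{\left(-508,d{\left(-4,-24 \right)} \right)} + 413640 = 462 + 413640 = 414102$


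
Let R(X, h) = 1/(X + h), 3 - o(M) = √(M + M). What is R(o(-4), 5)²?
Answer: I/(8*(4*√2 + 7*I)) ≈ 0.010802 + 0.0087297*I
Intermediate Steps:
o(M) = 3 - √2*√M (o(M) = 3 - √(M + M) = 3 - √(2*M) = 3 - √2*√M)
R(o(-4), 5)² = (1/((3 - √2*√(-4)) + 5))² = (1/((3 - √2*2*I) + 5))² = (1/((3 - 2*I*√2) + 5))² = (1/(8 - 2*I*√2))² = (8 - 2*I*√2)⁻²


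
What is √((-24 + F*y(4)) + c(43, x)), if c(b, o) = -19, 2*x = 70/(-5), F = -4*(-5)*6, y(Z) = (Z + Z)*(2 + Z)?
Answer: √5717 ≈ 75.611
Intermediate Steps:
y(Z) = 2*Z*(2 + Z) (y(Z) = (2*Z)*(2 + Z) = 2*Z*(2 + Z))
F = 120 (F = 20*6 = 120)
x = -7 (x = (70/(-5))/2 = (70*(-⅕))/2 = (½)*(-14) = -7)
√((-24 + F*y(4)) + c(43, x)) = √((-24 + 120*(2*4*(2 + 4))) - 19) = √((-24 + 120*(2*4*6)) - 19) = √((-24 + 120*48) - 19) = √((-24 + 5760) - 19) = √(5736 - 19) = √5717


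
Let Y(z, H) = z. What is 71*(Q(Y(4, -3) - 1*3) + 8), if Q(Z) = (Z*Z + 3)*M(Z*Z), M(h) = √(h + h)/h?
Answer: 568 + 284*√2 ≈ 969.64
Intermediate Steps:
M(h) = √2/√h (M(h) = √(2*h)/h = (√2*√h)/h = √2/√h)
Q(Z) = √2*(3 + Z²)/√(Z²) (Q(Z) = (Z*Z + 3)*(√2/√(Z*Z)) = (Z² + 3)*(√2/√(Z²)) = (3 + Z²)*(√2/√(Z²)) = √2*(3 + Z²)/√(Z²))
71*(Q(Y(4, -3) - 1*3) + 8) = 71*(√2*(3 + (4 - 1*3)²)/√((4 - 1*3)²) + 8) = 71*(√2*(3 + (4 - 3)²)/√((4 - 3)²) + 8) = 71*(√2*(3 + 1²)/√(1²) + 8) = 71*(√2*(3 + 1)/√1 + 8) = 71*(√2*1*4 + 8) = 71*(4*√2 + 8) = 71*(8 + 4*√2) = 568 + 284*√2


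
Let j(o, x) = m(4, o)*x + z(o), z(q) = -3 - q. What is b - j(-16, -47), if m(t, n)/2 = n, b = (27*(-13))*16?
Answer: -7133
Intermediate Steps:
b = -5616 (b = -351*16 = -5616)
m(t, n) = 2*n
j(o, x) = -3 - o + 2*o*x (j(o, x) = (2*o)*x + (-3 - o) = 2*o*x + (-3 - o) = -3 - o + 2*o*x)
b - j(-16, -47) = -5616 - (-3 - 1*(-16) + 2*(-16)*(-47)) = -5616 - (-3 + 16 + 1504) = -5616 - 1*1517 = -5616 - 1517 = -7133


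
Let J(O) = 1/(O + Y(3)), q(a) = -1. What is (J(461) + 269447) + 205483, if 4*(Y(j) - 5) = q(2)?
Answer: 884794594/1863 ≈ 4.7493e+5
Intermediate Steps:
Y(j) = 19/4 (Y(j) = 5 + (1/4)*(-1) = 5 - 1/4 = 19/4)
J(O) = 1/(19/4 + O) (J(O) = 1/(O + 19/4) = 1/(19/4 + O))
(J(461) + 269447) + 205483 = (4/(19 + 4*461) + 269447) + 205483 = (4/(19 + 1844) + 269447) + 205483 = (4/1863 + 269447) + 205483 = 501979765/1863 + 205483 = 884794594/1863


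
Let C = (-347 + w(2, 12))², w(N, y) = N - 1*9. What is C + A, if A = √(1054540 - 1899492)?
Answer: 125316 + 2*I*√211238 ≈ 1.2532e+5 + 919.21*I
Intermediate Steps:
w(N, y) = -9 + N (w(N, y) = N - 9 = -9 + N)
A = 2*I*√211238 (A = √(-844952) = 2*I*√211238 ≈ 919.21*I)
C = 125316 (C = (-347 + (-9 + 2))² = (-347 - 7)² = (-354)² = 125316)
C + A = 125316 + 2*I*√211238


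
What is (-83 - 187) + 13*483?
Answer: 6009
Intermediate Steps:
(-83 - 187) + 13*483 = -270 + 6279 = 6009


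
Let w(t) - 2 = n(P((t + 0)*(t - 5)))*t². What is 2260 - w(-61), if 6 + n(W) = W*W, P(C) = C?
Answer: -60312458812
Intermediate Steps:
n(W) = -6 + W² (n(W) = -6 + W*W = -6 + W²)
w(t) = 2 + t²*(-6 + t²*(-5 + t)²) (w(t) = 2 + (-6 + ((t + 0)*(t - 5))²)*t² = 2 + (-6 + (t*(-5 + t))²)*t² = 2 + (-6 + t²*(-5 + t)²)*t² = 2 + t²*(-6 + t²*(-5 + t)²))
2260 - w(-61) = 2260 - (2 + (-61)²*(-6 + (-61)²*(-5 - 61)²)) = 2260 - (2 + 3721*(-6 + 3721*(-66)²)) = 2260 - (2 + 3721*(-6 + 3721*4356)) = 2260 - (2 + 3721*(-6 + 16208676)) = 2260 - (2 + 3721*16208670) = 2260 - (2 + 60312461070) = 2260 - 1*60312461072 = 2260 - 60312461072 = -60312458812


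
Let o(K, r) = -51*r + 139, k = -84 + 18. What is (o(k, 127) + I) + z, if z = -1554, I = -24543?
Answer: -32435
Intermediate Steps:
k = -66
o(K, r) = 139 - 51*r
(o(k, 127) + I) + z = ((139 - 51*127) - 24543) - 1554 = ((139 - 6477) - 24543) - 1554 = (-6338 - 24543) - 1554 = -30881 - 1554 = -32435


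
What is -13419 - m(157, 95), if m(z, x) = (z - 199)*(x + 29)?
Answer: -8211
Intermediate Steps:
m(z, x) = (-199 + z)*(29 + x)
-13419 - m(157, 95) = -13419 - (-5771 - 199*95 + 29*157 + 95*157) = -13419 - (-5771 - 18905 + 4553 + 14915) = -13419 - 1*(-5208) = -13419 + 5208 = -8211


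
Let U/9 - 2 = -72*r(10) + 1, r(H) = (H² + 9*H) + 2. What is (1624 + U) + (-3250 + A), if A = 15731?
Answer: -110284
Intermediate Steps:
r(H) = 2 + H² + 9*H
U = -124389 (U = 18 + 9*(-72*(2 + 10² + 9*10) + 1) = 18 + 9*(-72*(2 + 100 + 90) + 1) = 18 + 9*(-72*192 + 1) = 18 + 9*(-13824 + 1) = 18 + 9*(-13823) = 18 - 124407 = -124389)
(1624 + U) + (-3250 + A) = (1624 - 124389) + (-3250 + 15731) = -122765 + 12481 = -110284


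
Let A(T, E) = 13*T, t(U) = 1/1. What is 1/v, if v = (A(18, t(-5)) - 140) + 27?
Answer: 1/121 ≈ 0.0082645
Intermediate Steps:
t(U) = 1
v = 121 (v = (13*18 - 140) + 27 = (234 - 140) + 27 = 94 + 27 = 121)
1/v = 1/121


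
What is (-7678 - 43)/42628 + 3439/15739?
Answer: 25076873/670922092 ≈ 0.037377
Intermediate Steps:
(-7678 - 43)/42628 + 3439/15739 = -7721*1/42628 + 3439*(1/15739) = -7721/42628 + 3439/15739 = 25076873/670922092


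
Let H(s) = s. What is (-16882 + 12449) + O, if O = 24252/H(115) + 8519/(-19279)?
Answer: -9361763182/2217085 ≈ -4222.6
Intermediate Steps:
O = 466574623/2217085 (O = 24252/115 + 8519/(-19279) = 24252*(1/115) + 8519*(-1/19279) = 24252/115 - 8519/19279 = 466574623/2217085 ≈ 210.45)
(-16882 + 12449) + O = (-16882 + 12449) + 466574623/2217085 = -4433 + 466574623/2217085 = -9361763182/2217085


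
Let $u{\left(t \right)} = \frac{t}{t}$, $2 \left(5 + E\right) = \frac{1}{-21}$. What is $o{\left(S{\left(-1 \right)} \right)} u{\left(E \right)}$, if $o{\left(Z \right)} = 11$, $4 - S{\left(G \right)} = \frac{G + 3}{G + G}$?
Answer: $11$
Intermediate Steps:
$S{\left(G \right)} = 4 - \frac{3 + G}{2 G}$ ($S{\left(G \right)} = 4 - \frac{G + 3}{G + G} = 4 - \frac{3 + G}{2 G}$)
$E = - \frac{211}{42}$ ($E = -5 + \frac{1}{2 \left(-21\right)} = -5 + \frac{1}{2} \left(- \frac{1}{21}\right) = -5 - \frac{1}{42} = - \frac{211}{42} \approx -5.0238$)
$u{\left(t \right)} = 1$
$o{\left(S{\left(-1 \right)} \right)} u{\left(E \right)} = 11 \cdot 1 = 11$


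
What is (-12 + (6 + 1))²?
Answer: 25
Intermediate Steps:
(-12 + (6 + 1))² = (-12 + 7)² = (-5)² = 25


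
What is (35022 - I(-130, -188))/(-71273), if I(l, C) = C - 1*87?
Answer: -35297/71273 ≈ -0.49524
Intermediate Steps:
I(l, C) = -87 + C (I(l, C) = C - 87 = -87 + C)
(35022 - I(-130, -188))/(-71273) = (35022 - (-87 - 188))/(-71273) = (35022 - 1*(-275))*(-1/71273) = (35022 + 275)*(-1/71273) = 35297*(-1/71273) = -35297/71273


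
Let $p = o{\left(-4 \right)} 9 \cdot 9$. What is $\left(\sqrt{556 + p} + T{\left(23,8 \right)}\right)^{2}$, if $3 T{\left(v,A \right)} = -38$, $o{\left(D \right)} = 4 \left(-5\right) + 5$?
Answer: $\frac{\left(38 - 3 i \sqrt{659}\right)^{2}}{9} \approx -498.56 - 650.33 i$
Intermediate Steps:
$o{\left(D \right)} = -15$ ($o{\left(D \right)} = -20 + 5 = -15$)
$T{\left(v,A \right)} = - \frac{38}{3}$ ($T{\left(v,A \right)} = \frac{1}{3} \left(-38\right) = - \frac{38}{3}$)
$p = -1215$ ($p = \left(-15\right) 9 \cdot 9 = \left(-135\right) 9 = -1215$)
$\left(\sqrt{556 + p} + T{\left(23,8 \right)}\right)^{2} = \left(\sqrt{556 - 1215} - \frac{38}{3}\right)^{2} = \left(\sqrt{-659} - \frac{38}{3}\right)^{2} = \left(i \sqrt{659} - \frac{38}{3}\right)^{2} = \left(- \frac{38}{3} + i \sqrt{659}\right)^{2}$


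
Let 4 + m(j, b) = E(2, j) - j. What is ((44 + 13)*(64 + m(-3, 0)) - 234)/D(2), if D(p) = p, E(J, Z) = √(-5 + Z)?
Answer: 3357/2 + 57*I*√2 ≈ 1678.5 + 80.61*I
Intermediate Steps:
m(j, b) = -4 + √(-5 + j) - j (m(j, b) = -4 + (√(-5 + j) - j) = -4 + √(-5 + j) - j)
((44 + 13)*(64 + m(-3, 0)) - 234)/D(2) = ((44 + 13)*(64 + (-4 + √(-5 - 3) - 1*(-3))) - 234)/2 = (57*(64 + (-4 + √(-8) + 3)) - 234)*(½) = (57*(64 + (-4 + 2*I*√2 + 3)) - 234)*(½) = (57*(64 + (-1 + 2*I*√2)) - 234)*(½) = (57*(63 + 2*I*√2) - 234)*(½) = ((3591 + 114*I*√2) - 234)*(½) = (3357 + 114*I*√2)*(½) = 3357/2 + 57*I*√2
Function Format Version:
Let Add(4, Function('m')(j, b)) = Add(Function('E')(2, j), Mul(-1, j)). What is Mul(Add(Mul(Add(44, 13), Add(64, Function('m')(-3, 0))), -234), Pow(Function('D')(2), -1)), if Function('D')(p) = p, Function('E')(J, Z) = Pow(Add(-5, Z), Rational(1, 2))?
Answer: Add(Rational(3357, 2), Mul(57, I, Pow(2, Rational(1, 2)))) ≈ Add(1678.5, Mul(80.610, I))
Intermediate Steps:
Function('m')(j, b) = Add(-4, Pow(Add(-5, j), Rational(1, 2)), Mul(-1, j)) (Function('m')(j, b) = Add(-4, Add(Pow(Add(-5, j), Rational(1, 2)), Mul(-1, j))) = Add(-4, Pow(Add(-5, j), Rational(1, 2)), Mul(-1, j)))
Mul(Add(Mul(Add(44, 13), Add(64, Function('m')(-3, 0))), -234), Pow(Function('D')(2), -1)) = Mul(Add(Mul(Add(44, 13), Add(64, Add(-4, Pow(Add(-5, -3), Rational(1, 2)), Mul(-1, -3)))), -234), Pow(2, -1)) = Mul(Add(Mul(57, Add(64, Add(-4, Pow(-8, Rational(1, 2)), 3))), -234), Rational(1, 2)) = Mul(Add(Mul(57, Add(64, Add(-4, Mul(2, I, Pow(2, Rational(1, 2))), 3))), -234), Rational(1, 2)) = Mul(Add(Mul(57, Add(64, Add(-1, Mul(2, I, Pow(2, Rational(1, 2)))))), -234), Rational(1, 2)) = Mul(Add(Mul(57, Add(63, Mul(2, I, Pow(2, Rational(1, 2))))), -234), Rational(1, 2)) = Mul(Add(Add(3591, Mul(114, I, Pow(2, Rational(1, 2)))), -234), Rational(1, 2)) = Mul(Add(3357, Mul(114, I, Pow(2, Rational(1, 2)))), Rational(1, 2)) = Add(Rational(3357, 2), Mul(57, I, Pow(2, Rational(1, 2))))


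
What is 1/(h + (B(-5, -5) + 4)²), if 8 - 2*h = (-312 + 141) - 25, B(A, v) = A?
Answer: 1/103 ≈ 0.0097087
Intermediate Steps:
h = 102 (h = 4 - ((-312 + 141) - 25)/2 = 4 - (-171 - 25)/2 = 4 - ½*(-196) = 4 + 98 = 102)
1/(h + (B(-5, -5) + 4)²) = 1/(102 + (-5 + 4)²) = 1/(102 + (-1)²) = 1/(102 + 1) = 1/103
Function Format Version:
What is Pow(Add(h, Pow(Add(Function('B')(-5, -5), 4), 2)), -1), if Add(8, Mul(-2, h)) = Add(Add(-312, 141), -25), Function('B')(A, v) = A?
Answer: Rational(1, 103) ≈ 0.0097087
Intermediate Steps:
h = 102 (h = Add(4, Mul(Rational(-1, 2), Add(Add(-312, 141), -25))) = Add(4, Mul(Rational(-1, 2), Add(-171, -25))) = Add(4, Mul(Rational(-1, 2), -196)) = Add(4, 98) = 102)
Pow(Add(h, Pow(Add(Function('B')(-5, -5), 4), 2)), -1) = Pow(Add(102, Pow(Add(-5, 4), 2)), -1) = Pow(Add(102, Pow(-1, 2)), -1) = Pow(Add(102, 1), -1) = Pow(103, -1) = Rational(1, 103)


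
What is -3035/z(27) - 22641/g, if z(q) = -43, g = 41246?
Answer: 124208047/1773578 ≈ 70.032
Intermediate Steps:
-3035/z(27) - 22641/g = -3035/(-43) - 22641/41246 = -3035*(-1/43) - 22641*1/41246 = 3035/43 - 22641/41246 = 124208047/1773578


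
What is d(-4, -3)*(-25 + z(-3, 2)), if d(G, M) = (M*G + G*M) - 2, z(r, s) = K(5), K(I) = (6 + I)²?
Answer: 2112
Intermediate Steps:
z(r, s) = 121 (z(r, s) = (6 + 5)² = 11² = 121)
d(G, M) = -2 + 2*G*M (d(G, M) = (G*M + G*M) - 2 = 2*G*M - 2 = -2 + 2*G*M)
d(-4, -3)*(-25 + z(-3, 2)) = (-2 + 2*(-4)*(-3))*(-25 + 121) = (-2 + 24)*96 = 22*96 = 2112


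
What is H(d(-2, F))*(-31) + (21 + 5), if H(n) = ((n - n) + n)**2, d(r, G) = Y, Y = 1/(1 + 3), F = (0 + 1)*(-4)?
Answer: 385/16 ≈ 24.063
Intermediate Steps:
F = -4 (F = 1*(-4) = -4)
Y = 1/4 ≈ 0.25000
d(r, G) = 1/4
H(n) = n**2 (H(n) = (0 + n)**2 = n**2)
H(d(-2, F))*(-31) + (21 + 5) = (1/4)**2*(-31) + (21 + 5) = (1/16)*(-31) + 26 = -31/16 + 26 = 385/16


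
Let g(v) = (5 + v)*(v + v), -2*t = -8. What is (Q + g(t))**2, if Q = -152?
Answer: 6400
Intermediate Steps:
t = 4 (t = -1/2*(-8) = 4)
g(v) = 2*v*(5 + v) (g(v) = (5 + v)*(2*v) = 2*v*(5 + v))
(Q + g(t))**2 = (-152 + 2*4*(5 + 4))**2 = (-152 + 2*4*9)**2 = (-152 + 72)**2 = (-80)**2 = 6400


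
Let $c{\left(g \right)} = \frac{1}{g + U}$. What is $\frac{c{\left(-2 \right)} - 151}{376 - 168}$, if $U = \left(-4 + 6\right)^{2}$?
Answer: $- \frac{301}{416} \approx -0.72356$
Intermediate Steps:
$U = 4$ ($U = 2^{2} = 4$)
$c{\left(g \right)} = \frac{1}{4 + g}$ ($c{\left(g \right)} = \frac{1}{g + 4} = \frac{1}{4 + g}$)
$\frac{c{\left(-2 \right)} - 151}{376 - 168} = \frac{\frac{1}{4 - 2} - 151}{376 - 168} = \frac{\frac{1}{2} - 151}{208} = \left(\frac{1}{2} - 151\right) \frac{1}{208} = \left(- \frac{301}{2}\right) \frac{1}{208} = - \frac{301}{416}$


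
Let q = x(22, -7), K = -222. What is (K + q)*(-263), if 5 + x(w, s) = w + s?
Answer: 55756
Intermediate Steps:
x(w, s) = -5 + s + w (x(w, s) = -5 + (w + s) = -5 + (s + w) = -5 + s + w)
q = 10 (q = -5 - 7 + 22 = 10)
(K + q)*(-263) = (-222 + 10)*(-263) = -212*(-263) = 55756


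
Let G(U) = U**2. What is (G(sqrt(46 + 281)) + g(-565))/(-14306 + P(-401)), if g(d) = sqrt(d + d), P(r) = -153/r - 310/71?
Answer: -9310017/407419573 - 28471*I*sqrt(1130)/407419573 ≈ -0.022851 - 0.0023491*I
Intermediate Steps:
P(r) = -310/71 - 153/r (P(r) = -153/r - 310*1/71 = -153/r - 310/71 = -310/71 - 153/r)
g(d) = sqrt(2)*sqrt(d) (g(d) = sqrt(2*d) = sqrt(2)*sqrt(d))
(G(sqrt(46 + 281)) + g(-565))/(-14306 + P(-401)) = ((sqrt(46 + 281))**2 + sqrt(2)*sqrt(-565))/(-14306 + (-310/71 - 153/(-401))) = ((sqrt(327))**2 + sqrt(2)*(I*sqrt(565)))/(-14306 + (-310/71 - 153*(-1/401))) = (327 + I*sqrt(1130))/(-14306 + (-310/71 + 153/401)) = (327 + I*sqrt(1130))/(-14306 - 113447/28471) = (327 + I*sqrt(1130))/(-407419573/28471) = (327 + I*sqrt(1130))*(-28471/407419573) = -9310017/407419573 - 28471*I*sqrt(1130)/407419573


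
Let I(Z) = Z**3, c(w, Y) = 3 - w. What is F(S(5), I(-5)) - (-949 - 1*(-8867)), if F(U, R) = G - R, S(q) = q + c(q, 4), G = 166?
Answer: -7627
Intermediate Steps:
S(q) = 3 (S(q) = q + (3 - q) = 3)
F(U, R) = 166 - R
F(S(5), I(-5)) - (-949 - 1*(-8867)) = (166 - 1*(-5)**3) - (-949 - 1*(-8867)) = (166 - 1*(-125)) - (-949 + 8867) = (166 + 125) - 1*7918 = 291 - 7918 = -7627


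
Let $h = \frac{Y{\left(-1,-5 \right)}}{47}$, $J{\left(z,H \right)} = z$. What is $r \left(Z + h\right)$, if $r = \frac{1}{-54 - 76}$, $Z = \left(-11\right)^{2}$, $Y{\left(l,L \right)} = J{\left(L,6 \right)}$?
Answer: $- \frac{2841}{3055} \approx -0.92995$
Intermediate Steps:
$Y{\left(l,L \right)} = L$
$Z = 121$
$r = - \frac{1}{130}$ ($r = \frac{1}{-130} = - \frac{1}{130} \approx -0.0076923$)
$h = - \frac{5}{47} \approx -0.10638$
$r \left(Z + h\right) = - \frac{121 - \frac{5}{47}}{130} = \left(- \frac{1}{130}\right) \frac{5682}{47} = - \frac{2841}{3055}$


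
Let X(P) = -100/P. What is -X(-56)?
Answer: -25/14 ≈ -1.7857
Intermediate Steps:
-X(-56) = -(-100)/(-56) = -(-100)*(-1)/56 = -1*25/14 = -25/14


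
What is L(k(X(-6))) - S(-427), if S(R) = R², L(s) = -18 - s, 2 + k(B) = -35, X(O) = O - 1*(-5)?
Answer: -182310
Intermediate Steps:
X(O) = 5 + O (X(O) = O + 5 = 5 + O)
k(B) = -37 (k(B) = -2 - 35 = -37)
L(k(X(-6))) - S(-427) = (-18 - 1*(-37)) - 1*(-427)² = (-18 + 37) - 1*182329 = 19 - 182329 = -182310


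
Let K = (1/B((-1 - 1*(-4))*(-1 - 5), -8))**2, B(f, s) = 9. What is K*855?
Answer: 95/9 ≈ 10.556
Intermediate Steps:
K = 1/81 (K = (1/9)**2 = 1/81 ≈ 0.012346)
K*855 = (1/81)*855 = 95/9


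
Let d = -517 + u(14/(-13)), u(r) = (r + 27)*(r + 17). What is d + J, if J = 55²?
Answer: 493611/169 ≈ 2920.8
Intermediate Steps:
u(r) = (17 + r)*(27 + r) (u(r) = (27 + r)*(17 + r) = (17 + r)*(27 + r))
J = 3025
d = -17614/169 (d = -517 + (459 + (14/(-13))² + 44*(14/(-13))) = -517 + (459 + (14*(-1/13))² + 44*(14*(-1/13))) = -517 + (459 + (-14/13)² + 44*(-14/13)) = -517 + (459 + 196/169 - 616/13) = -517 + 69759/169 = -17614/169 ≈ -104.22)
d + J = -17614/169 + 3025 = 493611/169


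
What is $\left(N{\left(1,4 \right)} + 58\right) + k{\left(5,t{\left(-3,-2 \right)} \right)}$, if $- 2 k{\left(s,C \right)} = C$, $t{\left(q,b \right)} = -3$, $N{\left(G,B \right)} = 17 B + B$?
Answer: $\frac{263}{2} \approx 131.5$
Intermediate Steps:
$N{\left(G,B \right)} = 18 B$
$k{\left(s,C \right)} = - \frac{C}{2}$
$\left(N{\left(1,4 \right)} + 58\right) + k{\left(5,t{\left(-3,-2 \right)} \right)} = \left(18 \cdot 4 + 58\right) - - \frac{3}{2} = \left(72 + 58\right) + \frac{3}{2} = 130 + \frac{3}{2} = \frac{263}{2}$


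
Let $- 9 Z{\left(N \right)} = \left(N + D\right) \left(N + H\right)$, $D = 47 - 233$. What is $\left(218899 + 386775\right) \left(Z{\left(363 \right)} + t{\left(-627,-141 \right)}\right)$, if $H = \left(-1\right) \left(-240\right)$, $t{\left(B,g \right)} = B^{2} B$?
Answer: $-149300907432108$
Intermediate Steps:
$t{\left(B,g \right)} = B^{3}$
$D = -186$ ($D = 47 - 233 = -186$)
$H = 240$
$Z{\left(N \right)} = - \frac{\left(-186 + N\right) \left(240 + N\right)}{9}$ ($Z{\left(N \right)} = - \frac{\left(N - 186\right) \left(N + 240\right)}{9} = - \frac{\left(-186 + N\right) \left(240 + N\right)}{9}$)
$\left(218899 + 386775\right) \left(Z{\left(363 \right)} + t{\left(-627,-141 \right)}\right) = \left(218899 + 386775\right) \left(\left(4960 - 2178 - \frac{363^{2}}{9}\right) + \left(-627\right)^{3}\right) = 605674 \left(\left(4960 - 2178 - 14641\right) - 246491883\right) = 605674 \left(-11859 - 246491883\right) = 605674 \left(-246503742\right) = -149300907432108$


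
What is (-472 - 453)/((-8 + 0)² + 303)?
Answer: -925/367 ≈ -2.5204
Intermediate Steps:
(-472 - 453)/((-8 + 0)² + 303) = -925/((-8)² + 303) = -925/(64 + 303) = -925/367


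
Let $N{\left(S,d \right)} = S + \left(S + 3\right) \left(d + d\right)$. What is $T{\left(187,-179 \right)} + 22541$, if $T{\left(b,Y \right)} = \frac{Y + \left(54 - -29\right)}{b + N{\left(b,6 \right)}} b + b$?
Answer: $\frac{30151080}{1327} \approx 22721.0$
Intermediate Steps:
$N{\left(S,d \right)} = S + 2 d \left(3 + S\right)$ ($N{\left(S,d \right)} = S + \left(3 + S\right) 2 d = S + 2 d \left(3 + S\right)$)
$T{\left(b,Y \right)} = b + \frac{b \left(83 + Y\right)}{36 + 14 b}$ ($T{\left(b,Y \right)} = \frac{Y + \left(54 - -29\right)}{b + \left(b + 6 \cdot 6 + 2 b 6\right)} b + b = \frac{Y + \left(54 + 29\right)}{b + \left(b + 36 + 12 b\right)} b + b = \frac{Y + 83}{b + \left(36 + 13 b\right)} b + b = \frac{83 + Y}{36 + 14 b} b + b = \frac{b \left(83 + Y\right)}{36 + 14 b} + b = b + \frac{b \left(83 + Y\right)}{36 + 14 b}$)
$T{\left(187,-179 \right)} + 22541 = \frac{1}{2} \cdot 187 \frac{1}{18 + 7 \cdot 187} \left(119 - 179 + 14 \cdot 187\right) + 22541 = \frac{1}{2} \cdot 187 \frac{1}{18 + 1309} \left(119 - 179 + 2618\right) + 22541 = \frac{1}{2} \cdot 187 \cdot \frac{1}{1327} \cdot 2558 + 22541 = \frac{239173}{1327} + 22541 = \frac{30151080}{1327}$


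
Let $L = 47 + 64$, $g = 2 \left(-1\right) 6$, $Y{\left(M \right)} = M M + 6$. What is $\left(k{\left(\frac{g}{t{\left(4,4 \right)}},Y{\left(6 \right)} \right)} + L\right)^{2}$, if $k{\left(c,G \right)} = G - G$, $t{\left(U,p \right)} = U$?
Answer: $12321$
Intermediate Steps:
$Y{\left(M \right)} = 6 + M^{2}$ ($Y{\left(M \right)} = M^{2} + 6 = 6 + M^{2}$)
$g = -12$ ($g = \left(-2\right) 6 = -12$)
$k{\left(c,G \right)} = 0$
$L = 111$
$\left(k{\left(\frac{g}{t{\left(4,4 \right)}},Y{\left(6 \right)} \right)} + L\right)^{2} = \left(0 + 111\right)^{2} = 111^{2} = 12321$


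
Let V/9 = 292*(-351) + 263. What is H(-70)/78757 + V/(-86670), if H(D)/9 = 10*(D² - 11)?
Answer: 12288545653/758429910 ≈ 16.203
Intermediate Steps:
H(D) = -990 + 90*D² (H(D) = 9*(10*(D² - 11)) = 9*(10*(-11 + D²)) = 9*(-110 + 10*D²) = -990 + 90*D²)
V = -920061 (V = 9*(292*(-351) + 263) = 9*(-102492 + 263) = 9*(-102229) = -920061)
H(-70)/78757 + V/(-86670) = (-990 + 90*(-70)²)/78757 - 920061/(-86670) = (-990 + 90*4900)*(1/78757) - 920061*(-1/86670) = (-990 + 441000)*(1/78757) + 102229/9630 = 440010*(1/78757) + 102229/9630 = 440010/78757 + 102229/9630 = 12288545653/758429910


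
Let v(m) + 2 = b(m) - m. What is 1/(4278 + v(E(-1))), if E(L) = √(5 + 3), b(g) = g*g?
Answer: 1071/4588162 + √2/9176324 ≈ 0.00023358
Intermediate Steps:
b(g) = g²
E(L) = 2*√2 (E(L) = √8 = 2*√2)
v(m) = -2 + m² - m (v(m) = -2 + (m² - m) = -2 + m² - m)
1/(4278 + v(E(-1))) = 1/(4278 + (-2 + (2*√2)² - 2*√2)) = 1/(4278 + (-2 + 8 - 2*√2)) = 1/(4278 + (6 - 2*√2)) = 1/(4284 - 2*√2)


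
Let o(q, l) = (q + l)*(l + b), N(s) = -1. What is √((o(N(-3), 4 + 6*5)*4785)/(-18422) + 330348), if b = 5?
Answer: √111996780398742/18422 ≈ 574.47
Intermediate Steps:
o(q, l) = (5 + l)*(l + q) (o(q, l) = (q + l)*(l + 5) = (l + q)*(5 + l) = (5 + l)*(l + q))
√((o(N(-3), 4 + 6*5)*4785)/(-18422) + 330348) = √((((4 + 6*5)² + 5*(4 + 6*5) + 5*(-1) + (4 + 6*5)*(-1))*4785)/(-18422) + 330348) = √((((4 + 30)² + 5*(4 + 30) - 5 + (4 + 30)*(-1))*4785)*(-1/18422) + 330348) = √(((34² + 5*34 - 5 + 34*(-1))*4785)*(-1/18422) + 330348) = √(((1156 + 170 - 5 - 34)*4785)*(-1/18422) + 330348) = √((1287*4785)*(-1/18422) + 330348) = √(6158295*(-1/18422) + 330348) = √(-6158295/18422 + 330348) = √(6079512561/18422) = √111996780398742/18422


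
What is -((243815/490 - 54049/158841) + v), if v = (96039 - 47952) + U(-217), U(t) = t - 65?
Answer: -751892879371/15566418 ≈ -48302.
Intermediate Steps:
U(t) = -65 + t
v = 47805 (v = (96039 - 47952) + (-65 - 217) = 48087 - 282 = 47805)
-((243815/490 - 54049/158841) + v) = -((243815/490 - 54049/158841) + 47805) = -((243815*(1/490) - 54049*1/158841) + 47805) = -((48763/98 - 54049/158841) + 47805) = -(7740266881/15566418 + 47805) = -1*751892879371/15566418 = -751892879371/15566418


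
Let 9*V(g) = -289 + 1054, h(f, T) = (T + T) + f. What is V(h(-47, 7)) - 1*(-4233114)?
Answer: 4233199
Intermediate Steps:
h(f, T) = f + 2*T (h(f, T) = 2*T + f = f + 2*T)
V(g) = 85 (V(g) = (-289 + 1054)/9 = (⅑)*765 = 85)
V(h(-47, 7)) - 1*(-4233114) = 85 - 1*(-4233114) = 85 + 4233114 = 4233199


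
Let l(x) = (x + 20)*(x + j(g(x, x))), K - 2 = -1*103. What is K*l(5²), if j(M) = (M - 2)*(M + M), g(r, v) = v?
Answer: -5340375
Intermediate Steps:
K = -101 (K = 2 - 1*103 = 2 - 103 = -101)
j(M) = 2*M*(-2 + M) (j(M) = (-2 + M)*(2*M) = 2*M*(-2 + M))
l(x) = (20 + x)*(x + 2*x*(-2 + x)) (l(x) = (x + 20)*(x + 2*x*(-2 + x)) = (20 + x)*(x + 2*x*(-2 + x)))
K*l(5²) = -101*5²*(-60 + 2*(5²)² + 37*5²) = -2525*(-60 + 2*25² + 37*25) = -2525*(-60 + 2*625 + 925) = -2525*(-60 + 1250 + 925) = -2525*2115 = -101*52875 = -5340375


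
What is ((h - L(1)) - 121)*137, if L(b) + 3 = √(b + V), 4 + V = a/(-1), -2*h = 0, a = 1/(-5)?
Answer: -16166 - 137*I*√70/5 ≈ -16166.0 - 229.24*I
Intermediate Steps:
a = -⅕ ≈ -0.20000
h = 0 (h = -½*0 = 0)
V = -19/5 (V = -4 - ⅕/(-1) = -4 - ⅕*(-1) = -4 + ⅕ = -19/5 ≈ -3.8000)
L(b) = -3 + √(-19/5 + b) (L(b) = -3 + √(b - 19/5) = -3 + √(-19/5 + b))
((h - L(1)) - 121)*137 = ((0 - (-3 + √(-95 + 25*1)/5)) - 121)*137 = ((0 - (-3 + √(-95 + 25)/5)) - 121)*137 = ((0 - (-3 + √(-70)/5)) - 121)*137 = ((0 - (-3 + (I*√70)/5)) - 121)*137 = ((0 - (-3 + I*√70/5)) - 121)*137 = ((0 + (3 - I*√70/5)) - 121)*137 = ((3 - I*√70/5) - 121)*137 = (-118 - I*√70/5)*137 = -16166 - 137*I*√70/5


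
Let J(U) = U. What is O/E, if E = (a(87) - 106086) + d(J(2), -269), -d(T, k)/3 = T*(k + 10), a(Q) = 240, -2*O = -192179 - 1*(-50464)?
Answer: -141715/208584 ≈ -0.67941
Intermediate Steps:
O = 141715/2 (O = -(-192179 - 1*(-50464))/2 = -(-192179 + 50464)/2 = -1/2*(-141715) = 141715/2 ≈ 70858.)
d(T, k) = -3*T*(10 + k) (d(T, k) = -3*T*(k + 10) = -3*T*(10 + k))
E = -104292 (E = (240 - 106086) - 3*2*(10 - 269) = -105846 - 3*2*(-259) = -105846 + 1554 = -104292)
O/E = (141715/2)/(-104292) = (141715/2)*(-1/104292) = -141715/208584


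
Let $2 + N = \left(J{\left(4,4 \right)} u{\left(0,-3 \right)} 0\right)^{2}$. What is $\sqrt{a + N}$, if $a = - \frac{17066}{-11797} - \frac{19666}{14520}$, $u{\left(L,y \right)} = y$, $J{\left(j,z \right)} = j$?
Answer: $\frac{i \sqrt{28913240343855}}{3893010} \approx 1.3812 i$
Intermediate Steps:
$a = \frac{7899259}{85646220}$ ($a = \left(-17066\right) \left(- \frac{1}{11797}\right) - \frac{9833}{7260} = \frac{17066}{11797} - \frac{9833}{7260} = \frac{7899259}{85646220} \approx 0.092231$)
$N = -2$ ($N = -2 + \left(4 \left(-3\right) 0\right)^{2} = -2 + \left(\left(-12\right) 0\right)^{2} = -2 + 0^{2} = -2 + 0 = -2$)
$\sqrt{a + N} = \sqrt{\frac{7899259}{85646220} - 2} = \sqrt{- \frac{163393181}{85646220}} = \frac{i \sqrt{28913240343855}}{3893010}$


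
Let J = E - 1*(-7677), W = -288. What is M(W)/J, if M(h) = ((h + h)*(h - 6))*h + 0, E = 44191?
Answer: -12192768/12967 ≈ -940.29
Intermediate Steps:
M(h) = 2*h²*(-6 + h) (M(h) = ((2*h)*(-6 + h))*h + 0 = (2*h*(-6 + h))*h + 0 = 2*h²*(-6 + h) + 0 = 2*h²*(-6 + h))
J = 51868 (J = 44191 - 1*(-7677) = 44191 + 7677 = 51868)
M(W)/J = (2*(-288)²*(-6 - 288))/51868 = (2*82944*(-294))*(1/51868) = -48771072*1/51868 = -12192768/12967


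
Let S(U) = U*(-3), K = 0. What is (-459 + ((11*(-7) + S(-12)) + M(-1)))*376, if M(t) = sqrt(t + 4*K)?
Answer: -188000 + 376*I ≈ -1.88e+5 + 376.0*I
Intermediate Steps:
S(U) = -3*U
M(t) = sqrt(t) (M(t) = sqrt(t + 4*0) = sqrt(t + 0) = sqrt(t))
(-459 + ((11*(-7) + S(-12)) + M(-1)))*376 = (-459 + ((11*(-7) - 3*(-12)) + sqrt(-1)))*376 = (-459 + ((-77 + 36) + I))*376 = (-459 + (-41 + I))*376 = (-500 + I)*376 = -188000 + 376*I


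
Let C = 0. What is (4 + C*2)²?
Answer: 16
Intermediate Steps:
(4 + C*2)² = (4 + 0*2)² = (4 + 0)² = 4² = 16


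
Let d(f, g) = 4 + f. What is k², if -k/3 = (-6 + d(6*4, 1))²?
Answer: 2108304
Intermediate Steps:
k = -1452 (k = -3*(-6 + (4 + 6*4))² = -3*(-6 + (4 + 24))² = -3*(-6 + 28)² = -3*22² = -3*484 = -1452)
k² = (-1452)² = 2108304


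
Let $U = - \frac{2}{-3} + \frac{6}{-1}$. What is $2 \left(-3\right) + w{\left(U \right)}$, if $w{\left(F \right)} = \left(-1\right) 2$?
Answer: $-8$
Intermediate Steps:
$U = - \frac{16}{3}$ ($U = \left(-2\right) \left(- \frac{1}{3}\right) + 6 \left(-1\right) = \frac{2}{3} - 6 = - \frac{16}{3} \approx -5.3333$)
$w{\left(F \right)} = -2$
$2 \left(-3\right) + w{\left(U \right)} = 2 \left(-3\right) - 2 = -6 - 2 = -8$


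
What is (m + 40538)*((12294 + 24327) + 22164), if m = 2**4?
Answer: 2383966890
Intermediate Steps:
m = 16
(m + 40538)*((12294 + 24327) + 22164) = (16 + 40538)*((12294 + 24327) + 22164) = 40554*(36621 + 22164) = 40554*58785 = 2383966890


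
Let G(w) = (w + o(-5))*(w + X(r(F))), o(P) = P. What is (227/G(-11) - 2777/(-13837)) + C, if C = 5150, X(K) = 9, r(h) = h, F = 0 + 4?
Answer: 2283567463/442784 ≈ 5157.3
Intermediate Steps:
F = 4
G(w) = (-5 + w)*(9 + w) (G(w) = (w - 5)*(w + 9) = (-5 + w)*(9 + w))
(227/G(-11) - 2777/(-13837)) + C = (227/(-45 + (-11)² + 4*(-11)) - 2777/(-13837)) + 5150 = (227/(-45 + 121 - 44) - 2777*(-1/13837)) + 5150 = (227/32 + 2777/13837) + 5150 = 3229863/442784 + 5150 = 2283567463/442784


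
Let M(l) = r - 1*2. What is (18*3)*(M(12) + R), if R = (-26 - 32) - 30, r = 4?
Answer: -4644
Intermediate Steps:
R = -88 (R = -58 - 30 = -88)
M(l) = 2 (M(l) = 4 - 1*2 = 4 - 2 = 2)
(18*3)*(M(12) + R) = (18*3)*(2 - 88) = 54*(-86) = -4644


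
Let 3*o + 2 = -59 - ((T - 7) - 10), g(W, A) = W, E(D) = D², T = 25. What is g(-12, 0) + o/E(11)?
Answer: -1475/121 ≈ -12.190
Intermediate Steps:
o = -23 (o = -⅔ + (-59 - ((25 - 7) - 10))/3 = -⅔ + (-59 - (18 - 10))/3 = -⅔ + (-59 - 1*8)/3 = -⅔ + (-59 - 8)/3 = -⅔ + (⅓)*(-67) = -⅔ - 67/3 = -23)
g(-12, 0) + o/E(11) = -12 - 23/11² = -12 - 23/121 = -1475/121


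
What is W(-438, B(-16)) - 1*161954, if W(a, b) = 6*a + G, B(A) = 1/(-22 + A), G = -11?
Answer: -164593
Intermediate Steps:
W(a, b) = -11 + 6*a (W(a, b) = 6*a - 11 = -11 + 6*a)
W(-438, B(-16)) - 1*161954 = (-11 + 6*(-438)) - 1*161954 = (-11 - 2628) - 161954 = -2639 - 161954 = -164593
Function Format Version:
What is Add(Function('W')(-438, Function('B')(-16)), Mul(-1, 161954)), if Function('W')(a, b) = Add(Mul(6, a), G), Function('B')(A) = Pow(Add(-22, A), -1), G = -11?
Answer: -164593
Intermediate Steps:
Function('W')(a, b) = Add(-11, Mul(6, a)) (Function('W')(a, b) = Add(Mul(6, a), -11) = Add(-11, Mul(6, a)))
Add(Function('W')(-438, Function('B')(-16)), Mul(-1, 161954)) = Add(Add(-11, Mul(6, -438)), Mul(-1, 161954)) = Add(Add(-11, -2628), -161954) = Add(-2639, -161954) = -164593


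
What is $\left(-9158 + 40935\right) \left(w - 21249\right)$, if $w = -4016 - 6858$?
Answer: $-1020772571$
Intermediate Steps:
$w = -10874$
$\left(-9158 + 40935\right) \left(w - 21249\right) = \left(-9158 + 40935\right) \left(-10874 - 21249\right) = 31777 \left(-32123\right) = -1020772571$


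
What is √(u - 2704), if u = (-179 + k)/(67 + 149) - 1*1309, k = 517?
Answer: I*√1299705/18 ≈ 63.336*I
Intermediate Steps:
u = -141203/108 (u = (-179 + 517)/(67 + 149) - 1*1309 = 338/216 - 1309 = 338*(1/216) - 1309 = 169/108 - 1309 = -141203/108 ≈ -1307.4)
√(u - 2704) = √(-141203/108 - 2704) = √(-433235/108) = I*√1299705/18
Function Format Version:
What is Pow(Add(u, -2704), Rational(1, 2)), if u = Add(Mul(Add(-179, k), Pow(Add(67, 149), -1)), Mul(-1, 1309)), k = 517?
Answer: Mul(Rational(1, 18), I, Pow(1299705, Rational(1, 2))) ≈ Mul(63.336, I)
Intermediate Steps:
u = Rational(-141203, 108) (u = Add(Mul(Add(-179, 517), Pow(Add(67, 149), -1)), Mul(-1, 1309)) = Add(Mul(338, Pow(216, -1)), -1309) = Add(Mul(338, Rational(1, 216)), -1309) = Add(Rational(169, 108), -1309) = Rational(-141203, 108) ≈ -1307.4)
Pow(Add(u, -2704), Rational(1, 2)) = Pow(Add(Rational(-141203, 108), -2704), Rational(1, 2)) = Pow(Rational(-433235, 108), Rational(1, 2)) = Mul(Rational(1, 18), I, Pow(1299705, Rational(1, 2)))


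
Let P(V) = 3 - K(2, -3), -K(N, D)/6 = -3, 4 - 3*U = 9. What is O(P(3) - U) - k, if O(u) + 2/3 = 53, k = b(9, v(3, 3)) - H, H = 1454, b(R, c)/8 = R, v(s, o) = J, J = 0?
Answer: 4303/3 ≈ 1434.3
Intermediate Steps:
v(s, o) = 0
U = -5/3 (U = 4/3 - 1/3*9 = 4/3 - 3 = -5/3 ≈ -1.6667)
b(R, c) = 8*R
K(N, D) = 18 (K(N, D) = -6*(-3) = 18)
P(V) = -15 (P(V) = 3 - 1*18 = 3 - 18 = -15)
k = -1382 (k = 8*9 - 1*1454 = 72 - 1454 = -1382)
O(u) = 157/3 (O(u) = -2/3 + 53 = 157/3)
O(P(3) - U) - k = 157/3 - 1*(-1382) = 157/3 + 1382 = 4303/3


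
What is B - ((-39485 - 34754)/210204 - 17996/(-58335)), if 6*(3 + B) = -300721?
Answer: -204874089866443/4087416780 ≈ -50123.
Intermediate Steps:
B = -300739/6 (B = -3 + (⅙)*(-300721) = -3 - 300721/6 = -300739/6 ≈ -50123.)
B - ((-39485 - 34754)/210204 - 17996/(-58335)) = -300739/6 - ((-39485 - 34754)/210204 - 17996/(-58335)) = -300739/6 - (-74239*1/210204 - 17996*(-1/58335)) = -300739/6 - (-74239/210204 + 17996/58335) = -300739/6 - 1*(-182633627/4087416780) = -300739/6 + 182633627/4087416780 = -204874089866443/4087416780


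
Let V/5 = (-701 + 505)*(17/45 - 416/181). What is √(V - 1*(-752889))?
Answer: √222543519829/543 ≈ 868.78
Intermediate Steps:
V = 3066028/1629 (V = 5*((-701 + 505)*(17/45 - 416/181)) = 5*(-196*(17*(1/45) - 416*1/181)) = 5*(-196*(17/45 - 416/181)) = 5*(-196*(-15643/8145)) = 5*(3066028/8145) = 3066028/1629 ≈ 1882.2)
√(V - 1*(-752889)) = √(3066028/1629 - 1*(-752889)) = √(3066028/1629 + 752889) = √(1229522209/1629) = √222543519829/543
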